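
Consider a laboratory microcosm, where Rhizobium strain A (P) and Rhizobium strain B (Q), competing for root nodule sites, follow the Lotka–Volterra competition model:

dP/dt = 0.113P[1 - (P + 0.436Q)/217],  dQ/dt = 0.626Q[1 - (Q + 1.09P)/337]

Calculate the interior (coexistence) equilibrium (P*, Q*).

P* ≈ 134, Q* ≈ 191

Setting both brackets to zero gives the nullclines P + 0.436Q = 217 and 1.09P + Q = 337.
Substituting Q = 337 - 1.09P into the first: P(1 - 0.436·1.09) = 217 - 0.436·337.
So P* = 70.1/0.525 = 134, and then Q* = 337 - 1.09·134 = 191.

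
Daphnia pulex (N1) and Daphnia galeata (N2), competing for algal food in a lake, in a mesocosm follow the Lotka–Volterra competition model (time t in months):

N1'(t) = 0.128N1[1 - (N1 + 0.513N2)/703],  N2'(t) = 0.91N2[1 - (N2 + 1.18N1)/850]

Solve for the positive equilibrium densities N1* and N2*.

Setting both brackets to zero gives the nullclines N1 + 0.513N2 = 703 and 1.18N1 + N2 = 850.
Substituting N2 = 850 - 1.18N1 into the first: N1(1 - 0.513·1.18) = 703 - 0.513·850.
So N1* = 267/0.395 = 676, and then N2* = 850 - 1.18·676 = 51.8.

N1* ≈ 676, N2* ≈ 51.8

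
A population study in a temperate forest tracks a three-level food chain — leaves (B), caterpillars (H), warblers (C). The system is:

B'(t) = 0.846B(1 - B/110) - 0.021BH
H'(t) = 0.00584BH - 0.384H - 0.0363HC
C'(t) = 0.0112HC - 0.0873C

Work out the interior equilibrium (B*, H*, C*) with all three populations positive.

From dC/dt = 0: 0.0112H* = 0.0873, so H* = 7.79.
From dB/dt = 0: 0.846(1 - B*/110) = 0.021·7.79, giving B* = 110·(1 - 0.193) = 88.7.
From dH/dt = 0: 0.00584·88.7 - 0.384 = 0.0363C*, so C* = 0.134/0.0363 = 3.69.

B* ≈ 88.7, H* ≈ 7.79, C* ≈ 3.69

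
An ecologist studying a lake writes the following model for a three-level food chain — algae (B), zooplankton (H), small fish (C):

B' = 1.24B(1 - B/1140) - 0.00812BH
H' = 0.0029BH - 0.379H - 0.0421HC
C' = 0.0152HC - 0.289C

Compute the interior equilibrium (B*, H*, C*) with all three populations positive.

B* ≈ 998, H* ≈ 19, C* ≈ 59.7

From dC/dt = 0: 0.0152H* = 0.289, so H* = 19.
From dB/dt = 0: 1.24(1 - B*/1140) = 0.00812·19, giving B* = 1140·(1 - 0.125) = 998.
From dH/dt = 0: 0.0029·998 - 0.379 = 0.0421C*, so C* = 2.52/0.0421 = 59.7.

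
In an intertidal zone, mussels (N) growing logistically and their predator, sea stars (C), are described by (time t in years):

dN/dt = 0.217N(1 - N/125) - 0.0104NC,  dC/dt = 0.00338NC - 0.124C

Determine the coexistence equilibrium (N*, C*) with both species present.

From dC/dt = 0 with C > 0: 0.00338N* = 0.124, so N* = 36.7.
Substitute into dN/dt = 0: 0.217(1 - 36.7/125) = 0.0104C*.
The bracket is 0.707, giving C* = 0.153/0.0104 = 14.7.

N* ≈ 36.7, C* ≈ 14.7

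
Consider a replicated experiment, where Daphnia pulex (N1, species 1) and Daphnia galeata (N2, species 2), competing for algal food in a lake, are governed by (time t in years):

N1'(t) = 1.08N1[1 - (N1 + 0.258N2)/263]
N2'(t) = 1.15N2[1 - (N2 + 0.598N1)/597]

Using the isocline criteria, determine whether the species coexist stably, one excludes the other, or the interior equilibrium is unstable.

Compare the nullcline intercepts: K1/α12 = 263/0.258 = 1020 > K2 = 597; K2/α21 = 597/0.598 = 998 > K1 = 263.
Since both inequalities hold, each species can invade when rare, so the interior equilibrium is stable.

stable coexistence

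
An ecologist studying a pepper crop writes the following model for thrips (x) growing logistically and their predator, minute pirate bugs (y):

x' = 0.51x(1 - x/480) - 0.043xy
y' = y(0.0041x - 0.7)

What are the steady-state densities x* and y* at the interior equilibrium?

From dy/dt = 0 with y > 0: 0.0041x* = 0.7, so x* = 171.
Substitute into dx/dt = 0: 0.51(1 - 171/480) = 0.043y*.
The bracket is 0.644, giving y* = 0.329/0.043 = 7.64.

x* ≈ 171, y* ≈ 7.64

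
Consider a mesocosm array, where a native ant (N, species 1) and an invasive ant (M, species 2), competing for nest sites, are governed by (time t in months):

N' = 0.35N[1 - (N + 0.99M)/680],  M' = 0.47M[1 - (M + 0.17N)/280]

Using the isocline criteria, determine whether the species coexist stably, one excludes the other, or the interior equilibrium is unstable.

Compare the nullcline intercepts: K1/α12 = 680/0.99 = 687 > K2 = 280; K2/α21 = 280/0.17 = 1650 > K1 = 680.
Since both inequalities hold, each species can invade when rare, so the interior equilibrium is stable.

stable coexistence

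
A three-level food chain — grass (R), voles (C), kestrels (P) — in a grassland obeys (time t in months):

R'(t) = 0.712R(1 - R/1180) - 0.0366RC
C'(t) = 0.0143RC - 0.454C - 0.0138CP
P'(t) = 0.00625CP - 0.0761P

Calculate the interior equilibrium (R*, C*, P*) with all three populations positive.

R* ≈ 441, C* ≈ 12.2, P* ≈ 425

From dP/dt = 0: 0.00625C* = 0.0761, so C* = 12.2.
From dR/dt = 0: 0.712(1 - R*/1180) = 0.0366·12.2, giving R* = 1180·(1 - 0.626) = 441.
From dC/dt = 0: 0.0143·441 - 0.454 = 0.0138P*, so P* = 5.86/0.0138 = 425.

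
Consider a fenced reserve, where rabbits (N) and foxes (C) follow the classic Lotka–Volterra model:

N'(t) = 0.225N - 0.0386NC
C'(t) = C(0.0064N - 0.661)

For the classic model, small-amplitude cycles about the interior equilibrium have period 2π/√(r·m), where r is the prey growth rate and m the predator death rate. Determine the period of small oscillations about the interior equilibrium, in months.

T ≈ 16.3 months

Here r = 0.225 and m = 0.661, so r·m = 0.149.
ω = √0.149 = 0.386 per month, hence T = 2π/ω ≈ 16.3 months.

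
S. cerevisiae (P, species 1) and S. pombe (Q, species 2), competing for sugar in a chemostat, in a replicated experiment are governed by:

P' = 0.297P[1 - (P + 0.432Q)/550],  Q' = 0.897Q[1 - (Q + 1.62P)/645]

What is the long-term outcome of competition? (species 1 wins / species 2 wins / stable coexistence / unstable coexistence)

species 1 excludes species 2

Compare the nullcline intercepts: K1/α12 = 550/0.432 = 1270 > K2 = 645; K2/α21 = 645/1.62 = 398 < K1 = 550.
Since the inequalities point opposite ways, species 1 can invade but species 2 cannot.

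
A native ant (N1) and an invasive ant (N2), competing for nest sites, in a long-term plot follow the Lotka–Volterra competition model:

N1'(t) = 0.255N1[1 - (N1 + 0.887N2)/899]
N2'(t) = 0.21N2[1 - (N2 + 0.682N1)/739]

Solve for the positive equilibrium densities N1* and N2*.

Setting both brackets to zero gives the nullclines N1 + 0.887N2 = 899 and 0.682N1 + N2 = 739.
Substituting N2 = 739 - 0.682N1 into the first: N1(1 - 0.887·0.682) = 899 - 0.887·739.
So N1* = 244/0.395 = 616, and then N2* = 739 - 0.682·616 = 319.

N1* ≈ 616, N2* ≈ 319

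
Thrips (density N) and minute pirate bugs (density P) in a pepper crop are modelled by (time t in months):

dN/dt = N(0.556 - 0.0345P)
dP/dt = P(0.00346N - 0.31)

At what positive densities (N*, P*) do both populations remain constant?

N* ≈ 89.6, P* ≈ 16.1

Set dP/dt = 0 with P > 0: 0.00346N - 0.31 = 0, so N* = 0.31/0.00346 = 89.6.
Set dN/dt = 0 with N > 0: 0.556 - 0.0345P = 0, so P* = 0.556/0.0345 = 16.1.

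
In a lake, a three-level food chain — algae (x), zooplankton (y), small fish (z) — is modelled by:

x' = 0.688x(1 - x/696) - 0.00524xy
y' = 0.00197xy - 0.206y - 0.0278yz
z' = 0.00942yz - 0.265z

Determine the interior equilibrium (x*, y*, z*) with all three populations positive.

From dz/dt = 0: 0.00942y* = 0.265, so y* = 28.1.
From dx/dt = 0: 0.688(1 - x*/696) = 0.00524·28.1, giving x* = 696·(1 - 0.214) = 547.
From dy/dt = 0: 0.00197·547 - 0.206 = 0.0278z*, so z* = 0.871/0.0278 = 31.3.

x* ≈ 547, y* ≈ 28.1, z* ≈ 31.3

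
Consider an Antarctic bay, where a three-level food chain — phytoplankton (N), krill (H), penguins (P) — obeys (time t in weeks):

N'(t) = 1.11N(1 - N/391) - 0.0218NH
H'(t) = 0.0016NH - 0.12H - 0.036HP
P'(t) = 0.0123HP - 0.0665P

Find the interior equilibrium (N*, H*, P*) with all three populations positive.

From dP/dt = 0: 0.0123H* = 0.0665, so H* = 5.41.
From dN/dt = 0: 1.11(1 - N*/391) = 0.0218·5.41, giving N* = 391·(1 - 0.106) = 349.
From dH/dt = 0: 0.0016·349 - 0.12 = 0.036P*, so P* = 0.439/0.036 = 12.2.

N* ≈ 349, H* ≈ 5.41, P* ≈ 12.2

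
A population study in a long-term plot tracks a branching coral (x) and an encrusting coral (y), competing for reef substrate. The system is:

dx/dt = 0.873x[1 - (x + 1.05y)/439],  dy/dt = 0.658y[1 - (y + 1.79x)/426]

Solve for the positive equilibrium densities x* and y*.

x* ≈ 9.44, y* ≈ 409

Setting both brackets to zero gives the nullclines x + 1.05y = 439 and 1.79x + y = 426.
Substituting y = 426 - 1.79x into the first: x(1 - 1.05·1.79) = 439 - 1.05·426.
So x* = -8.3/-0.88 = 9.44, and then y* = 426 - 1.79·9.44 = 409.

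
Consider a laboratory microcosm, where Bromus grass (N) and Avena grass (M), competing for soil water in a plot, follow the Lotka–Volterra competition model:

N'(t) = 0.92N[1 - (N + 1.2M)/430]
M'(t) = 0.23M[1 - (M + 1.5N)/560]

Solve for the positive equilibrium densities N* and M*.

N* ≈ 303, M* ≈ 106

Setting both brackets to zero gives the nullclines N + 1.2M = 430 and 1.5N + M = 560.
Substituting M = 560 - 1.5N into the first: N(1 - 1.2·1.5) = 430 - 1.2·560.
So N* = -242/-0.8 = 303, and then M* = 560 - 1.5·303 = 106.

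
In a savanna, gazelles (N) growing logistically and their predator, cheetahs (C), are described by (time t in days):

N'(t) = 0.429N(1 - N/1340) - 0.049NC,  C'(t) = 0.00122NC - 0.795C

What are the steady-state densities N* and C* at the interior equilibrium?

N* ≈ 652, C* ≈ 4.5

From dC/dt = 0 with C > 0: 0.00122N* = 0.795, so N* = 652.
Substitute into dN/dt = 0: 0.429(1 - 652/1340) = 0.049C*.
The bracket is 0.514, giving C* = 0.22/0.049 = 4.5.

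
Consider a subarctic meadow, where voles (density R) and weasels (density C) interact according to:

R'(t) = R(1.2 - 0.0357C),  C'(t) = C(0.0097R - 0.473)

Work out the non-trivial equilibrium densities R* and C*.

R* ≈ 48.8, C* ≈ 33.6

Set dC/dt = 0 with C > 0: 0.0097R - 0.473 = 0, so R* = 0.473/0.0097 = 48.8.
Set dR/dt = 0 with R > 0: 1.2 - 0.0357C = 0, so C* = 1.2/0.0357 = 33.6.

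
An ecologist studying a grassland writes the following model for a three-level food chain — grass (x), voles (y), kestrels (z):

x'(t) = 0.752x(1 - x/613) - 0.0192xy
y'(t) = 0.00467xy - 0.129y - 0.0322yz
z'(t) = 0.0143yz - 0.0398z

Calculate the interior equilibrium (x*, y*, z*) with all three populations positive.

x* ≈ 569, y* ≈ 2.78, z* ≈ 78.6

From dz/dt = 0: 0.0143y* = 0.0398, so y* = 2.78.
From dx/dt = 0: 0.752(1 - x*/613) = 0.0192·2.78, giving x* = 613·(1 - 0.0711) = 569.
From dy/dt = 0: 0.00467·569 - 0.129 = 0.0322z*, so z* = 2.53/0.0322 = 78.6.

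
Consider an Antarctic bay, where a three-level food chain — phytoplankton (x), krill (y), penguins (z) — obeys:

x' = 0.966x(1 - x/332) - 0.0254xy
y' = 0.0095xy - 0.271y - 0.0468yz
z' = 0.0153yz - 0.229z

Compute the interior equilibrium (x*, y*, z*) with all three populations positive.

From dz/dt = 0: 0.0153y* = 0.229, so y* = 15.
From dx/dt = 0: 0.966(1 - x*/332) = 0.0254·15, giving x* = 332·(1 - 0.394) = 201.
From dy/dt = 0: 0.0095·201 - 0.271 = 0.0468z*, so z* = 1.64/0.0468 = 35.1.

x* ≈ 201, y* ≈ 15, z* ≈ 35.1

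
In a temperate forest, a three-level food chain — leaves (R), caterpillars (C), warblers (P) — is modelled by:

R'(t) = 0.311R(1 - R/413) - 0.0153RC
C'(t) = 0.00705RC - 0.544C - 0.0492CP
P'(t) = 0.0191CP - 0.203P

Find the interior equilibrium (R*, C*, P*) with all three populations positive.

R* ≈ 197, C* ≈ 10.6, P* ≈ 17.2

From dP/dt = 0: 0.0191C* = 0.203, so C* = 10.6.
From dR/dt = 0: 0.311(1 - R*/413) = 0.0153·10.6, giving R* = 413·(1 - 0.523) = 197.
From dC/dt = 0: 0.00705·197 - 0.544 = 0.0492P*, so P* = 0.845/0.0492 = 17.2.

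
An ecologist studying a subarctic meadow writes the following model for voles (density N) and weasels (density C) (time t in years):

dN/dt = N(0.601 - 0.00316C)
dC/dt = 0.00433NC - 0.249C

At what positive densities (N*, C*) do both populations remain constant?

Set dC/dt = 0 with C > 0: 0.00433N - 0.249 = 0, so N* = 0.249/0.00433 = 57.5.
Set dN/dt = 0 with N > 0: 0.601 - 0.00316C = 0, so C* = 0.601/0.00316 = 190.

N* ≈ 57.5, C* ≈ 190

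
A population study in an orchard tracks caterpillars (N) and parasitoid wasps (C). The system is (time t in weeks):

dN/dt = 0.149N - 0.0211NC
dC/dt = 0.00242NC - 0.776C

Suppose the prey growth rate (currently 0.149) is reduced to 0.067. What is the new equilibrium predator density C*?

At the interior fixed point, setting dN/dt = 0 with N > 0 fixes C* = (prey growth rate)/(NC coefficient) — independent of the other coefficients.
With the change, C* = 0.067/0.0211 = 3.18; it falls from 7.06.

C* ≈ 3.18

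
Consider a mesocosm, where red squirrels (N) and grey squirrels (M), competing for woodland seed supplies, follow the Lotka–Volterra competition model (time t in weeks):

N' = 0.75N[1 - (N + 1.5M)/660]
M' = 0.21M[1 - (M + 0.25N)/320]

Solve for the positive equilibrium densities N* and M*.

Setting both brackets to zero gives the nullclines N + 1.5M = 660 and 0.25N + M = 320.
Substituting M = 320 - 0.25N into the first: N(1 - 1.5·0.25) = 660 - 1.5·320.
So N* = 180/0.625 = 288, and then M* = 320 - 0.25·288 = 248.

N* ≈ 288, M* ≈ 248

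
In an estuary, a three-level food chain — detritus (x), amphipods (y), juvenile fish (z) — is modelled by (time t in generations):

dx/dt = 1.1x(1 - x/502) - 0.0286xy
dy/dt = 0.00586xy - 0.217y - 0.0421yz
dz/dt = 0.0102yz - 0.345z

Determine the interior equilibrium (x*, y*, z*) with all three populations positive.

x* ≈ 60.5, y* ≈ 33.8, z* ≈ 3.27

From dz/dt = 0: 0.0102y* = 0.345, so y* = 33.8.
From dx/dt = 0: 1.1(1 - x*/502) = 0.0286·33.8, giving x* = 502·(1 - 0.879) = 60.5.
From dy/dt = 0: 0.00586·60.5 - 0.217 = 0.0421z*, so z* = 0.138/0.0421 = 3.27.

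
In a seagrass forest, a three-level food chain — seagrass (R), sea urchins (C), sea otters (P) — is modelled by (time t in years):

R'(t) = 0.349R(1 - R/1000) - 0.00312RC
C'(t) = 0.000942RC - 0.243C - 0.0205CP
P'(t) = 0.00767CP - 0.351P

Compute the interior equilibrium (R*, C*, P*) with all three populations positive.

From dP/dt = 0: 0.00767C* = 0.351, so C* = 45.8.
From dR/dt = 0: 0.349(1 - R*/1000) = 0.00312·45.8, giving R* = 1000·(1 - 0.409) = 591.
From dC/dt = 0: 0.000942·591 - 0.243 = 0.0205P*, so P* = 0.314/0.0205 = 15.3.

R* ≈ 591, C* ≈ 45.8, P* ≈ 15.3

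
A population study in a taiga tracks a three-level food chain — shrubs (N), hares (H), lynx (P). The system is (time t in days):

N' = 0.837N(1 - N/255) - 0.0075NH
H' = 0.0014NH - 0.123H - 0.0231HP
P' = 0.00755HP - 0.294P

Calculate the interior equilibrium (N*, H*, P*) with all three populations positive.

N* ≈ 166, H* ≈ 38.9, P* ≈ 4.74

From dP/dt = 0: 0.00755H* = 0.294, so H* = 38.9.
From dN/dt = 0: 0.837(1 - N*/255) = 0.0075·38.9, giving N* = 255·(1 - 0.349) = 166.
From dH/dt = 0: 0.0014·166 - 0.123 = 0.0231P*, so P* = 0.109/0.0231 = 4.74.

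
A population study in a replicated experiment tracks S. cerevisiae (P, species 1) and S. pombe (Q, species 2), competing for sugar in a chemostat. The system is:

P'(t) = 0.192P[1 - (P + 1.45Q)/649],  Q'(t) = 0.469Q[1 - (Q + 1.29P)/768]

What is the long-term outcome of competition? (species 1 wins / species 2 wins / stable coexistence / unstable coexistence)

unstable coexistence (outcome depends on initial conditions)

Compare the nullcline intercepts: K1/α12 = 649/1.45 = 448 < K2 = 768; K2/α21 = 768/1.29 = 595 < K1 = 649.
Since both are reversed, neither can invade when rare; the interior point is a saddle.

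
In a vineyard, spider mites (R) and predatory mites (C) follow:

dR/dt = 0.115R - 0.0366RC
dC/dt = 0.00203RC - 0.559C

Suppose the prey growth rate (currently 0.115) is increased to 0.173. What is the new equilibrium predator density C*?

At the interior fixed point, setting dR/dt = 0 with R > 0 fixes C* = (prey growth rate)/(RC coefficient) — independent of the other coefficients.
With the change, C* = 0.173/0.0366 = 4.73; it rises from 3.14.

C* ≈ 4.73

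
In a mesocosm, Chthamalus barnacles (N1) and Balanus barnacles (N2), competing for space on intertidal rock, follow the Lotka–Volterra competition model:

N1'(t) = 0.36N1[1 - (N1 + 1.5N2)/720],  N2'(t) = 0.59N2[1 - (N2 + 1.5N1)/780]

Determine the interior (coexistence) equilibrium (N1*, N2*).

Setting both brackets to zero gives the nullclines N1 + 1.5N2 = 720 and 1.5N1 + N2 = 780.
Substituting N2 = 780 - 1.5N1 into the first: N1(1 - 1.5·1.5) = 720 - 1.5·780.
So N1* = -450/-1.25 = 360, and then N2* = 780 - 1.5·360 = 240.

N1* ≈ 360, N2* ≈ 240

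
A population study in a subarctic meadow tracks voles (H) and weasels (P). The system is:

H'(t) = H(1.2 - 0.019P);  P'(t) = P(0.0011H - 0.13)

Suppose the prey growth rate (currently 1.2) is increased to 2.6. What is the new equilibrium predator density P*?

At the interior fixed point, setting dH/dt = 0 with H > 0 fixes P* = (prey growth rate)/(HP coefficient) — independent of the other coefficients.
With the change, P* = 2.6/0.019 = 137; it rises from 63.2.

P* ≈ 137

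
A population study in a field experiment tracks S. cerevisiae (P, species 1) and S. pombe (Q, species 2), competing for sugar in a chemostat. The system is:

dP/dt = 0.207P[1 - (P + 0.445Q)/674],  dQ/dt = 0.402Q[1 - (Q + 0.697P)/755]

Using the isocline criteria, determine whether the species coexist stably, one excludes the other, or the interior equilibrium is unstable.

stable coexistence

Compare the nullcline intercepts: K1/α12 = 674/0.445 = 1510 > K2 = 755; K2/α21 = 755/0.697 = 1080 > K1 = 674.
Since both inequalities hold, each species can invade when rare, so the interior equilibrium is stable.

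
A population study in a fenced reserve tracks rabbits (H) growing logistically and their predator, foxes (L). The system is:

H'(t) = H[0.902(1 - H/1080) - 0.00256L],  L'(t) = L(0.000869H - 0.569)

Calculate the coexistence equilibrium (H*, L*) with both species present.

H* ≈ 655, L* ≈ 139

From dL/dt = 0 with L > 0: 0.000869H* = 0.569, so H* = 655.
Substitute into dH/dt = 0: 0.902(1 - 655/1080) = 0.00256L*.
The bracket is 0.394, giving L* = 0.355/0.00256 = 139.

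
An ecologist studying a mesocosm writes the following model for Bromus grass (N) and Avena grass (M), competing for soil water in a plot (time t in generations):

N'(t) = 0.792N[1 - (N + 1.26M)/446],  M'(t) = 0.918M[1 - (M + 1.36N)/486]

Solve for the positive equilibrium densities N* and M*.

N* ≈ 233, M* ≈ 169

Setting both brackets to zero gives the nullclines N + 1.26M = 446 and 1.36N + M = 486.
Substituting M = 486 - 1.36N into the first: N(1 - 1.26·1.36) = 446 - 1.26·486.
So N* = -166/-0.714 = 233, and then M* = 486 - 1.36·233 = 169.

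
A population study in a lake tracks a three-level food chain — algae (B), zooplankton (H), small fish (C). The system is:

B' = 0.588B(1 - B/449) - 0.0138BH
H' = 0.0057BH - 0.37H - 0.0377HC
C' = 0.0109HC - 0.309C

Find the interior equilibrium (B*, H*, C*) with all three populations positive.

From dC/dt = 0: 0.0109H* = 0.309, so H* = 28.3.
From dB/dt = 0: 0.588(1 - B*/449) = 0.0138·28.3, giving B* = 449·(1 - 0.665) = 150.
From dH/dt = 0: 0.0057·150 - 0.37 = 0.0377C*, so C* = 0.487/0.0377 = 12.9.

B* ≈ 150, H* ≈ 28.3, C* ≈ 12.9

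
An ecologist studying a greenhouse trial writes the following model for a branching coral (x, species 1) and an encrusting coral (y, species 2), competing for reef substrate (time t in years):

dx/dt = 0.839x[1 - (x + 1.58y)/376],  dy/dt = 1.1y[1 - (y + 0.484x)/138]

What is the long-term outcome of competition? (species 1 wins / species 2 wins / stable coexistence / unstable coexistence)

Compare the nullcline intercepts: K1/α12 = 376/1.58 = 238 > K2 = 138; K2/α21 = 138/0.484 = 285 < K1 = 376.
Since the inequalities point opposite ways, species 1 can invade but species 2 cannot.

species 1 excludes species 2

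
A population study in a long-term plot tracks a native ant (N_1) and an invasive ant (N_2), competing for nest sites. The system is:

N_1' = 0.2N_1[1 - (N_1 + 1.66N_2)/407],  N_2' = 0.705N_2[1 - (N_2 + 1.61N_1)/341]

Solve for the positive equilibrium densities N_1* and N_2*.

N_1* ≈ 95.1, N_2* ≈ 188

Setting both brackets to zero gives the nullclines N_1 + 1.66N_2 = 407 and 1.61N_1 + N_2 = 341.
Substituting N_2 = 341 - 1.61N_1 into the first: N_1(1 - 1.66·1.61) = 407 - 1.66·341.
So N_1* = -159/-1.67 = 95.1, and then N_2* = 341 - 1.61·95.1 = 188.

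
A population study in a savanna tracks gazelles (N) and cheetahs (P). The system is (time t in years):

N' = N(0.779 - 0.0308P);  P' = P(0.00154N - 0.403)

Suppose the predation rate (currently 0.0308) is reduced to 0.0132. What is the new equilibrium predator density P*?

At the interior fixed point, setting dN/dt = 0 with N > 0 fixes P* = (prey growth rate)/(NP coefficient) — independent of the other coefficients.
With the change, P* = 0.779/0.0132 = 59; it rises from 25.3.

P* ≈ 59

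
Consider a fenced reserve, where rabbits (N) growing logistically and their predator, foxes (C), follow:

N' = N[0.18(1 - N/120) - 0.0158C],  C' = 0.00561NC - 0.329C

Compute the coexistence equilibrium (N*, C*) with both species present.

N* ≈ 58.6, C* ≈ 5.82

From dC/dt = 0 with C > 0: 0.00561N* = 0.329, so N* = 58.6.
Substitute into dN/dt = 0: 0.18(1 - 58.6/120) = 0.0158C*.
The bracket is 0.511, giving C* = 0.092/0.0158 = 5.82.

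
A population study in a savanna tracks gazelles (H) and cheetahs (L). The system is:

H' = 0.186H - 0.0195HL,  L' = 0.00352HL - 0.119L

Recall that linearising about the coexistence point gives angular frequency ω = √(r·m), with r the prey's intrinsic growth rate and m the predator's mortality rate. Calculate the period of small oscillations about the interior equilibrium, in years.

Here r = 0.186 and m = 0.119, so r·m = 0.0221.
ω = √0.0221 = 0.149 per year, hence T = 2π/ω ≈ 42.2 years.

T ≈ 42.2 years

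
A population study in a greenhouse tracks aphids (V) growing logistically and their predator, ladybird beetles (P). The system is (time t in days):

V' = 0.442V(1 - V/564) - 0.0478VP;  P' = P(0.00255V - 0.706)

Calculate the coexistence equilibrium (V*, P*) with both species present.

From dP/dt = 0 with P > 0: 0.00255V* = 0.706, so V* = 277.
Substitute into dV/dt = 0: 0.442(1 - 277/564) = 0.0478P*.
The bracket is 0.509, giving P* = 0.225/0.0478 = 4.71.

V* ≈ 277, P* ≈ 4.71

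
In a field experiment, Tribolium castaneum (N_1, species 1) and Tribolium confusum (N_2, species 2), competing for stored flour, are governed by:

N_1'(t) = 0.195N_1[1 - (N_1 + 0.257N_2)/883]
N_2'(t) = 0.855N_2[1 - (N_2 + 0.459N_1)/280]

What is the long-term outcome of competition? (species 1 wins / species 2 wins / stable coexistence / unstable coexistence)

species 1 excludes species 2

Compare the nullcline intercepts: K1/α12 = 883/0.257 = 3440 > K2 = 280; K2/α21 = 280/0.459 = 610 < K1 = 883.
Since the inequalities point opposite ways, species 1 can invade but species 2 cannot.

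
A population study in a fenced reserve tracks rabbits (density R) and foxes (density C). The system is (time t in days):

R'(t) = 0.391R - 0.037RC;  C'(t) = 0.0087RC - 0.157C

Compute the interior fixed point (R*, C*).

Set dC/dt = 0 with C > 0: 0.0087R - 0.157 = 0, so R* = 0.157/0.0087 = 18.
Set dR/dt = 0 with R > 0: 0.391 - 0.037C = 0, so C* = 0.391/0.037 = 10.6.

R* ≈ 18, C* ≈ 10.6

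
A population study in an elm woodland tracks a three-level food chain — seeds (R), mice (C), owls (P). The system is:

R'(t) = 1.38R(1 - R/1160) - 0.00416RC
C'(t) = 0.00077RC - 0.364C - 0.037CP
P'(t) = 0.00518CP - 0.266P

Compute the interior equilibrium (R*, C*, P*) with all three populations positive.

From dP/dt = 0: 0.00518C* = 0.266, so C* = 51.4.
From dR/dt = 0: 1.38(1 - R*/1160) = 0.00416·51.4, giving R* = 1160·(1 - 0.155) = 980.
From dC/dt = 0: 0.00077·980 - 0.364 = 0.037P*, so P* = 0.391/0.037 = 10.6.

R* ≈ 980, C* ≈ 51.4, P* ≈ 10.6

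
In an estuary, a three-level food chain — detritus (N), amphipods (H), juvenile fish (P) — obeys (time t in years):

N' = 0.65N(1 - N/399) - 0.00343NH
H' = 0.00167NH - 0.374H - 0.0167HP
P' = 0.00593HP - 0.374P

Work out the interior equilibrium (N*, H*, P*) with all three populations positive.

From dP/dt = 0: 0.00593H* = 0.374, so H* = 63.1.
From dN/dt = 0: 0.65(1 - N*/399) = 0.00343·63.1, giving N* = 399·(1 - 0.333) = 266.
From dH/dt = 0: 0.00167·266 - 0.374 = 0.0167P*, so P* = 0.0706/0.0167 = 4.23.

N* ≈ 266, H* ≈ 63.1, P* ≈ 4.23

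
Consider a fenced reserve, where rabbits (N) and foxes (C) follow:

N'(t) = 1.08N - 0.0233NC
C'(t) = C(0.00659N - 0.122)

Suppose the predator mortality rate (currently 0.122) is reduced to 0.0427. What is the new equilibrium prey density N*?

At the interior fixed point, setting dC/dt = 0 with C > 0 fixes N* = (predator death rate)/(NC coefficient) — independent of the other coefficients.
With the change, N* = 0.0427/0.00659 = 6.48; it falls from 18.5.

N* ≈ 6.48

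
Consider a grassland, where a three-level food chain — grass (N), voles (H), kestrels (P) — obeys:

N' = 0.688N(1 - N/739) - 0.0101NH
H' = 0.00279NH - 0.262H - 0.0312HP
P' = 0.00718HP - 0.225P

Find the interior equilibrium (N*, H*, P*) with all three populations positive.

From dP/dt = 0: 0.00718H* = 0.225, so H* = 31.3.
From dN/dt = 0: 0.688(1 - N*/739) = 0.0101·31.3, giving N* = 739·(1 - 0.46) = 399.
From dH/dt = 0: 0.00279·399 - 0.262 = 0.0312P*, so P* = 0.851/0.0312 = 27.3.

N* ≈ 399, H* ≈ 31.3, P* ≈ 27.3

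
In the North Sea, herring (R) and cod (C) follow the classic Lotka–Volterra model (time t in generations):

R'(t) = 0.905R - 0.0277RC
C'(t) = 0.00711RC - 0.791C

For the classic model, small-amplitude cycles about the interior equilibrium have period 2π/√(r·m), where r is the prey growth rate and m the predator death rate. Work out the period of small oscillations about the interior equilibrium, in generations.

Here r = 0.905 and m = 0.791, so r·m = 0.716.
ω = √0.716 = 0.846 per generation, hence T = 2π/ω ≈ 7.43 generations.

T ≈ 7.43 generations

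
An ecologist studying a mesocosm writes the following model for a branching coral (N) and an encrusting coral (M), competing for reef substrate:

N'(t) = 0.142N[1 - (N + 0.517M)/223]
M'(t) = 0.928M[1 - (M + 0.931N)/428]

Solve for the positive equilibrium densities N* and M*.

Setting both brackets to zero gives the nullclines N + 0.517M = 223 and 0.931N + M = 428.
Substituting M = 428 - 0.931N into the first: N(1 - 0.517·0.931) = 223 - 0.517·428.
So N* = 1.72/0.519 = 3.32, and then M* = 428 - 0.931·3.32 = 425.

N* ≈ 3.32, M* ≈ 425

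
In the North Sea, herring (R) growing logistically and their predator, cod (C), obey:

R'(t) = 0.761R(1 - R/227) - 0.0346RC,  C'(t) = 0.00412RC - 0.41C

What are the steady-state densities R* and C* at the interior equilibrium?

From dC/dt = 0 with C > 0: 0.00412R* = 0.41, so R* = 99.5.
Substitute into dR/dt = 0: 0.761(1 - 99.5/227) = 0.0346C*.
The bracket is 0.562, giving C* = 0.427/0.0346 = 12.4.

R* ≈ 99.5, C* ≈ 12.4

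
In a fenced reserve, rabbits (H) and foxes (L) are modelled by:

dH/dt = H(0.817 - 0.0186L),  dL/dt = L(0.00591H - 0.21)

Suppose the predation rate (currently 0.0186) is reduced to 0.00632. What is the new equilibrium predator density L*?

L* ≈ 129

At the interior fixed point, setting dH/dt = 0 with H > 0 fixes L* = (prey growth rate)/(HL coefficient) — independent of the other coefficients.
With the change, L* = 0.817/0.00632 = 129; it rises from 43.9.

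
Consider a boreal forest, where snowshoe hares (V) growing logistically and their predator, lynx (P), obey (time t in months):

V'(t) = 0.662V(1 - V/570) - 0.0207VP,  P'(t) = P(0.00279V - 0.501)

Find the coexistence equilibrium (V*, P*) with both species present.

V* ≈ 180, P* ≈ 21.9

From dP/dt = 0 with P > 0: 0.00279V* = 0.501, so V* = 180.
Substitute into dV/dt = 0: 0.662(1 - 180/570) = 0.0207P*.
The bracket is 0.685, giving P* = 0.453/0.0207 = 21.9.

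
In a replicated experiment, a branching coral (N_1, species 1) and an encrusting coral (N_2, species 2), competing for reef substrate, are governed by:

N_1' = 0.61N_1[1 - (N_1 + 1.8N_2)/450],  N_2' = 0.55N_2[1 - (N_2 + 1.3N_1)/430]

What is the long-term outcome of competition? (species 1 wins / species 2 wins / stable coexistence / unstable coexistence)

Compare the nullcline intercepts: K1/α12 = 450/1.8 = 250 < K2 = 430; K2/α21 = 430/1.3 = 331 < K1 = 450.
Since both are reversed, neither can invade when rare; the interior point is a saddle.

unstable coexistence (outcome depends on initial conditions)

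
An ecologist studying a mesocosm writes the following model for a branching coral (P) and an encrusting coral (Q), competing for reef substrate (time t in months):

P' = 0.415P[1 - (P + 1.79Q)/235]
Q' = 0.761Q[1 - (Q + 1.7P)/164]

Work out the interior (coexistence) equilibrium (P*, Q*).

Setting both brackets to zero gives the nullclines P + 1.79Q = 235 and 1.7P + Q = 164.
Substituting Q = 164 - 1.7P into the first: P(1 - 1.79·1.7) = 235 - 1.79·164.
So P* = -58.6/-2.04 = 28.7, and then Q* = 164 - 1.7·28.7 = 115.

P* ≈ 28.7, Q* ≈ 115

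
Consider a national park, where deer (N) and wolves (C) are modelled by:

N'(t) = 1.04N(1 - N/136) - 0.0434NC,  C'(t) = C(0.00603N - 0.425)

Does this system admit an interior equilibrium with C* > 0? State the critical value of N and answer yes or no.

The predator equation gives dC/dt > 0 only when N > 0.425/0.00603 = 70.5.
Without the predator, N → K = 136. Since 136 > 70.5, the predator can invade and persist.

Threshold N = 70.5; K > 70.5, so yes, the predator persists.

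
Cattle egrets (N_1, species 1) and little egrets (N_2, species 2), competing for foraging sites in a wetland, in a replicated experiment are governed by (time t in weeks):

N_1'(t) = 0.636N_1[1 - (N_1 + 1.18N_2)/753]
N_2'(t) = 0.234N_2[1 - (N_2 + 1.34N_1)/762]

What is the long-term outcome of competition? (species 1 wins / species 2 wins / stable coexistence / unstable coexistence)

unstable coexistence (outcome depends on initial conditions)

Compare the nullcline intercepts: K1/α12 = 753/1.18 = 638 < K2 = 762; K2/α21 = 762/1.34 = 569 < K1 = 753.
Since both are reversed, neither can invade when rare; the interior point is a saddle.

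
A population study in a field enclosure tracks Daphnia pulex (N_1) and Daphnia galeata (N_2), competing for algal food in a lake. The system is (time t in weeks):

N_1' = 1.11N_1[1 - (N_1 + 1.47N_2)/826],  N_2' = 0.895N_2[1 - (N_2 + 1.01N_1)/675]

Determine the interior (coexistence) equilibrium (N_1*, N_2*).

Setting both brackets to zero gives the nullclines N_1 + 1.47N_2 = 826 and 1.01N_1 + N_2 = 675.
Substituting N_2 = 675 - 1.01N_1 into the first: N_1(1 - 1.47·1.01) = 826 - 1.47·675.
So N_1* = -166/-0.485 = 343, and then N_2* = 675 - 1.01·343 = 329.

N_1* ≈ 343, N_2* ≈ 329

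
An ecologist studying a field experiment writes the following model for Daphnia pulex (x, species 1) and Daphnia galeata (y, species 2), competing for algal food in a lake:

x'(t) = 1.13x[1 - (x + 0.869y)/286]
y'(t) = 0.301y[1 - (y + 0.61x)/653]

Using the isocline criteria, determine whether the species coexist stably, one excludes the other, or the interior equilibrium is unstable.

Compare the nullcline intercepts: K1/α12 = 286/0.869 = 329 < K2 = 653; K2/α21 = 653/0.61 = 1070 > K1 = 286.
Since the inequalities point opposite ways, species 2 can invade but species 1 cannot.

species 2 excludes species 1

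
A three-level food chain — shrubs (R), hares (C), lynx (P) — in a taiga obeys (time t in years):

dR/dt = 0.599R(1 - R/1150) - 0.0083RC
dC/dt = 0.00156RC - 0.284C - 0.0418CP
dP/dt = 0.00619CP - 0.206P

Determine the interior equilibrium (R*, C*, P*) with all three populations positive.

R* ≈ 620, C* ≈ 33.3, P* ≈ 16.3

From dP/dt = 0: 0.00619C* = 0.206, so C* = 33.3.
From dR/dt = 0: 0.599(1 - R*/1150) = 0.0083·33.3, giving R* = 1150·(1 - 0.461) = 620.
From dC/dt = 0: 0.00156·620 - 0.284 = 0.0418P*, so P* = 0.683/0.0418 = 16.3.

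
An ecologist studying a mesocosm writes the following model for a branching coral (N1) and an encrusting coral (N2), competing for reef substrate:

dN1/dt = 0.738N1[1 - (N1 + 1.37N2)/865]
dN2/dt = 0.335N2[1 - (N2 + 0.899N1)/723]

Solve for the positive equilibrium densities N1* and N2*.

N1* ≈ 542, N2* ≈ 236

Setting both brackets to zero gives the nullclines N1 + 1.37N2 = 865 and 0.899N1 + N2 = 723.
Substituting N2 = 723 - 0.899N1 into the first: N1(1 - 1.37·0.899) = 865 - 1.37·723.
So N1* = -126/-0.232 = 542, and then N2* = 723 - 0.899·542 = 236.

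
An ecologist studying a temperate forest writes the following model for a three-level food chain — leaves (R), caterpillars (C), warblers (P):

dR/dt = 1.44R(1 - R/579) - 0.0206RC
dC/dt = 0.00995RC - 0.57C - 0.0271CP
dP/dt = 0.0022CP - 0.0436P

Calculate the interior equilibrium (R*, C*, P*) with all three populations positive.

From dP/dt = 0: 0.0022C* = 0.0436, so C* = 19.8.
From dR/dt = 0: 1.44(1 - R*/579) = 0.0206·19.8, giving R* = 579·(1 - 0.284) = 415.
From dC/dt = 0: 0.00995·415 - 0.57 = 0.0271P*, so P* = 3.56/0.0271 = 131.

R* ≈ 415, C* ≈ 19.8, P* ≈ 131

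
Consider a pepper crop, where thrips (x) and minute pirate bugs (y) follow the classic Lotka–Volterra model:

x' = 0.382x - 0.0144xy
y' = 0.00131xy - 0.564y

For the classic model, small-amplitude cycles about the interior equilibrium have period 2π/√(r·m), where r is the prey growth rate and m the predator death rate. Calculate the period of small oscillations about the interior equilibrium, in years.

T ≈ 13.5 years

Here r = 0.382 and m = 0.564, so r·m = 0.215.
ω = √0.215 = 0.464 per year, hence T = 2π/ω ≈ 13.5 years.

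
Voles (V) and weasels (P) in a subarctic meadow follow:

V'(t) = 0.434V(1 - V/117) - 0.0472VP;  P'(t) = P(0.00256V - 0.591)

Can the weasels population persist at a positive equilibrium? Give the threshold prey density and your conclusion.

The predator equation gives dP/dt > 0 only when V > 0.591/0.00256 = 231.
Without the predator, V → K = 117. Since 117 < 231, the predator cannot invade.

Threshold V = 231; K < 231, so no, the predator goes extinct.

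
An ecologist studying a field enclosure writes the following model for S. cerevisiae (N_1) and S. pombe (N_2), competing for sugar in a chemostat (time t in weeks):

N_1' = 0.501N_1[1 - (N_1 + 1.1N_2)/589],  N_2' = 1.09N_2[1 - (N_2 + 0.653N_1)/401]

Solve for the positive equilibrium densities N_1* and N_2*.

N_1* ≈ 525, N_2* ≈ 58.2

Setting both brackets to zero gives the nullclines N_1 + 1.1N_2 = 589 and 0.653N_1 + N_2 = 401.
Substituting N_2 = 401 - 0.653N_1 into the first: N_1(1 - 1.1·0.653) = 589 - 1.1·401.
So N_1* = 148/0.282 = 525, and then N_2* = 401 - 0.653·525 = 58.2.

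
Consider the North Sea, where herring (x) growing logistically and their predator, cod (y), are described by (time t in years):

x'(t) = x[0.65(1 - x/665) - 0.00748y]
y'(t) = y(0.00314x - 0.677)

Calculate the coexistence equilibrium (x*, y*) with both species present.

x* ≈ 216, y* ≈ 58.7

From dy/dt = 0 with y > 0: 0.00314x* = 0.677, so x* = 216.
Substitute into dx/dt = 0: 0.65(1 - 216/665) = 0.00748y*.
The bracket is 0.676, giving y* = 0.439/0.00748 = 58.7.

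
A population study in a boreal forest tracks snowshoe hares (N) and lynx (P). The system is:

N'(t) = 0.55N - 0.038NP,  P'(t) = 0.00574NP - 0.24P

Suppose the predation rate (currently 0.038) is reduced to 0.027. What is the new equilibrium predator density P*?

P* ≈ 20.4

At the interior fixed point, setting dN/dt = 0 with N > 0 fixes P* = (prey growth rate)/(NP coefficient) — independent of the other coefficients.
With the change, P* = 0.55/0.027 = 20.4; it rises from 14.5.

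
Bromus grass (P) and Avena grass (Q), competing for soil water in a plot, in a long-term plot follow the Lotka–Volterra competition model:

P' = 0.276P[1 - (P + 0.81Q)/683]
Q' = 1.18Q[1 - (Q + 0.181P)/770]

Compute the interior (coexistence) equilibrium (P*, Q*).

Setting both brackets to zero gives the nullclines P + 0.81Q = 683 and 0.181P + Q = 770.
Substituting Q = 770 - 0.181P into the first: P(1 - 0.81·0.181) = 683 - 0.81·770.
So P* = 59.3/0.853 = 69.5, and then Q* = 770 - 0.181·69.5 = 757.

P* ≈ 69.5, Q* ≈ 757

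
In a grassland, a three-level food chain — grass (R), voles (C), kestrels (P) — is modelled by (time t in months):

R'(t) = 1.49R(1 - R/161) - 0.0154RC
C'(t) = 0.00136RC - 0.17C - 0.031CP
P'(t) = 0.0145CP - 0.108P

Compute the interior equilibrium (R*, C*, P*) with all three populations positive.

From dP/dt = 0: 0.0145C* = 0.108, so C* = 7.45.
From dR/dt = 0: 1.49(1 - R*/161) = 0.0154·7.45, giving R* = 161·(1 - 0.077) = 149.
From dC/dt = 0: 0.00136·149 - 0.17 = 0.031P*, so P* = 0.0321/0.031 = 1.04.

R* ≈ 149, C* ≈ 7.45, P* ≈ 1.04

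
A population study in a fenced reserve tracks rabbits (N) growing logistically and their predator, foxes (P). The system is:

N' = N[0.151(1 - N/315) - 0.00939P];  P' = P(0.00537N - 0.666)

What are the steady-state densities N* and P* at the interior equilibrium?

From dP/dt = 0 with P > 0: 0.00537N* = 0.666, so N* = 124.
Substitute into dN/dt = 0: 0.151(1 - 124/315) = 0.00939P*.
The bracket is 0.606, giving P* = 0.0915/0.00939 = 9.75.

N* ≈ 124, P* ≈ 9.75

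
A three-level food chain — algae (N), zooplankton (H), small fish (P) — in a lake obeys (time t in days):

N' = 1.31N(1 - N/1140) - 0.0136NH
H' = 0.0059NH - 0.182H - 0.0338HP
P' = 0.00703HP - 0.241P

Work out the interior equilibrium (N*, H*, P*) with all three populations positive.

N* ≈ 734, H* ≈ 34.3, P* ≈ 123

From dP/dt = 0: 0.00703H* = 0.241, so H* = 34.3.
From dN/dt = 0: 1.31(1 - N*/1140) = 0.0136·34.3, giving N* = 1140·(1 - 0.356) = 734.
From dH/dt = 0: 0.0059·734 - 0.182 = 0.0338P*, so P* = 4.15/0.0338 = 123.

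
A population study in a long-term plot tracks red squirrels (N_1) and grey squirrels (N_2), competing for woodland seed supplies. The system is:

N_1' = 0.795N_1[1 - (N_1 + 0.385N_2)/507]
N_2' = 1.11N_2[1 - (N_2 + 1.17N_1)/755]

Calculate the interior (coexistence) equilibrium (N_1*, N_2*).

Setting both brackets to zero gives the nullclines N_1 + 0.385N_2 = 507 and 1.17N_1 + N_2 = 755.
Substituting N_2 = 755 - 1.17N_1 into the first: N_1(1 - 0.385·1.17) = 507 - 0.385·755.
So N_1* = 216/0.55 = 394, and then N_2* = 755 - 1.17·394 = 294.

N_1* ≈ 394, N_2* ≈ 294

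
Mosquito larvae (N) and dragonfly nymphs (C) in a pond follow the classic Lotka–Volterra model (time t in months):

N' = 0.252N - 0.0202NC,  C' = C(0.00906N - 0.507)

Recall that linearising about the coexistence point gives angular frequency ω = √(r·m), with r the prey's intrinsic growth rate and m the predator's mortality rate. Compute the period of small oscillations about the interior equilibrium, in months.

Here r = 0.252 and m = 0.507, so r·m = 0.128.
ω = √0.128 = 0.357 per month, hence T = 2π/ω ≈ 17.6 months.

T ≈ 17.6 months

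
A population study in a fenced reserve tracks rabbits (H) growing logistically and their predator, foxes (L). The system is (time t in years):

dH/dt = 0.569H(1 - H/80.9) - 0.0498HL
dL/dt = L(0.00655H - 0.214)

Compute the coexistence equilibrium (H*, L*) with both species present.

H* ≈ 32.7, L* ≈ 6.81

From dL/dt = 0 with L > 0: 0.00655H* = 0.214, so H* = 32.7.
Substitute into dH/dt = 0: 0.569(1 - 32.7/80.9) = 0.0498L*.
The bracket is 0.596, giving L* = 0.339/0.0498 = 6.81.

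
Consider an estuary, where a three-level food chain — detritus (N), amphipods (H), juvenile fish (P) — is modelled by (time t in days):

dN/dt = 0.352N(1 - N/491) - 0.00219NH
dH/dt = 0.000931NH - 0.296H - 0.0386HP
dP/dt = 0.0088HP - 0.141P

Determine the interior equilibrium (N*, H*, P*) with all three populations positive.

From dP/dt = 0: 0.0088H* = 0.141, so H* = 16.
From dN/dt = 0: 0.352(1 - N*/491) = 0.00219·16, giving N* = 491·(1 - 0.0997) = 442.
From dH/dt = 0: 0.000931·442 - 0.296 = 0.0386P*, so P* = 0.116/0.0386 = 2.99.

N* ≈ 442, H* ≈ 16, P* ≈ 2.99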